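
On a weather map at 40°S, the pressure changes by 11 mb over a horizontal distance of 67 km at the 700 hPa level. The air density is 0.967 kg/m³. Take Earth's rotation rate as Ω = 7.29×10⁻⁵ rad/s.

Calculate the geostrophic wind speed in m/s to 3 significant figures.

181 m/s

Coriolis parameter at 40°S:
f = 2Ω sin φ = 2 × 7.29×10⁻⁵ × sin 40° = 9.37×10⁻⁵ s⁻¹
Pressure gradient: |∂P/∂n| = 1100 Pa / 67000 m = 1.64×10⁻² Pa/m
Geostrophic balance (pressure-gradient force = Coriolis force):
V_g = (1/(fρ)) |∂P/∂n| = 1.64×10⁻² / (9.37×10⁻⁵ × 0.967) = 181 m/s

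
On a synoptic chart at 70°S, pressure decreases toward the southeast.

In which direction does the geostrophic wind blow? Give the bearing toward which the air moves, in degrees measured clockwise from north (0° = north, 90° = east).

045°

The pressure-gradient force points toward the southeast (bearing 135°).
Geostrophic balance: in the Southern Hemisphere the Coriolis force deflects motion to the left, so the geostrophic wind blows 90° to the left of the pressure-gradient force (low pressure on the right).
Rotating 135° by 90° counterclockwise gives 045° — the wind blows toward the northeast.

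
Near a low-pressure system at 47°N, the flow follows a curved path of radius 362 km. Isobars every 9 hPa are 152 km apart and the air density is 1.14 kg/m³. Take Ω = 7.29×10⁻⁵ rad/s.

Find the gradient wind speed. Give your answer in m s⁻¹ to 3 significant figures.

Coriolis parameter at 47°N:
f = 2Ω sin φ = 2 × 7.29×10⁻⁵ × sin 47° = 1.07×10⁻⁴ s⁻¹
Pressure gradient: |∂P/∂n| = 900 Pa / 152000 m = 5.92×10⁻³ Pa/m
Geostrophic speed: V_g = |∂P/∂n|/(fρ) = 5.92×10⁻³/(1.07×10⁻⁴ × 1.14) = 48.7 m/s
Around a low, centrifugal force acts outward with Coriolis, so pressure-gradient force balances both:
(1/ρ)|∂P/∂n| = fV + V²/R  →  V² + fR·V − fR·V_g = 0
With fR = 1.07×10⁻⁴ × 362×10³ m = 38.6 m/s:
V = [−fR + √((fR)² + 4 fR V_g)]/2 = [−38.6 + √(38.6² + 4×38.6×48.7)]/2 = 28.2 m/s
Subgeostrophic (V < V_g = 48.7 m/s), as expected around a low.

28.2 m s⁻¹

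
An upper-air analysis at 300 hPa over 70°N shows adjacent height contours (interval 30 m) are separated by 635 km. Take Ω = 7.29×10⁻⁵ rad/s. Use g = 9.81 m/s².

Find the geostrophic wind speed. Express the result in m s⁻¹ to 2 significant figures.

3.4 m s⁻¹

Coriolis parameter at 70°N:
f = 2Ω sin φ = 2 × 7.29×10⁻⁵ × sin 70° = 1.37×10⁻⁴ s⁻¹
Height gradient: |∂Z/∂n| = 30 m / 635000 m = 4.72×10⁻⁵
On a pressure surface, geostrophic balance gives V_g = (g/f)|∂Z/∂n|:
V_g = 9.81 × 4.72×10⁻⁵ / 1.37×10⁻⁴ = 3.38 m/s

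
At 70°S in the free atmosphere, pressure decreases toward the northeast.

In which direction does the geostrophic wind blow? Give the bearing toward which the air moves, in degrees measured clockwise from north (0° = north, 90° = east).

The pressure-gradient force points toward the northeast (bearing 045°).
Geostrophic balance: in the Southern Hemisphere the Coriolis force deflects motion to the left, so the geostrophic wind blows 90° to the left of the pressure-gradient force (low pressure on the right).
Rotating 045° by 90° counterclockwise gives 315° — the wind blows toward the northwest.

315°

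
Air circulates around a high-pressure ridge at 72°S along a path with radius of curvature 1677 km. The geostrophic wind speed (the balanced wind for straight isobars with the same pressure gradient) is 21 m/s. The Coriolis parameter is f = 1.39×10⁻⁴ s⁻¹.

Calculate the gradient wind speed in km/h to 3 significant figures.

84.0 km/h

Around a high, pressure-gradient force acts outward with centrifugal, so Coriolis balances both:
fV = (1/ρ)|∂P/∂n| + V²/R  →  V² − fR·V + fR·V_g = 0
With fR = 1.39×10⁻⁴ × 1677×10³ m = 233 m/s:
V = [fR − √((fR)² − 4 fR V_g)]/2 = [233 − √(233² − 4×233×21)]/2 = 23.3 m/s
Supergeostrophic (V > V_g = 21 m/s), as expected around a high.
Converting: 23.3 m/s × 3.6 = 84.0 km/h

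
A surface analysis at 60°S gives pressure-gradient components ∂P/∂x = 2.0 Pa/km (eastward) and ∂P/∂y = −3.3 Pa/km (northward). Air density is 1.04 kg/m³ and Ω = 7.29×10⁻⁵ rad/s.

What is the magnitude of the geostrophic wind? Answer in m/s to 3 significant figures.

Coriolis parameter at 60°S:
f = 2Ω sin φ = 2 × 7.29×10⁻⁵ × sin 60° = 1.26×10⁻⁴ s⁻¹
In the Southern Hemisphere f is negative: f = −1.26×10⁻⁴ s⁻¹.
Component geostrophic relations (x east, y north):
u_g = −(1/(fρ)) ∂P/∂y,  v_g = (1/(fρ)) ∂P/∂x
u_g = −(−3.3×10⁻³)/(−1.26×10⁻⁴ × 1.04) = −25.1 m/s;  v_g = (2.0×10⁻³)/(−1.26×10⁻⁴ × 1.04) = −15.2 m/s
|V_g| = √(u_g² + v_g²) = 29.4 m/s

29.4 m/s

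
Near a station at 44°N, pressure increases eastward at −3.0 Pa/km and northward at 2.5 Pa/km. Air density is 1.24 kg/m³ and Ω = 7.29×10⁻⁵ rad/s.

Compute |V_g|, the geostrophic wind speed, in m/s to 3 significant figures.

Coriolis parameter at 44°N:
f = 2Ω sin φ = 2 × 7.29×10⁻⁵ × sin 44° = 1.01×10⁻⁴ s⁻¹
Component geostrophic relations (x east, y north):
u_g = −(1/(fρ)) ∂P/∂y,  v_g = (1/(fρ)) ∂P/∂x
u_g = −(2.5×10⁻³)/(1.01×10⁻⁴ × 1.24) = −19.9 m/s;  v_g = (−3.0×10⁻³)/(1.01×10⁻⁴ × 1.24) = −23.9 m/s
|V_g| = √(u_g² + v_g²) = 31.1 m/s

31.1 m/s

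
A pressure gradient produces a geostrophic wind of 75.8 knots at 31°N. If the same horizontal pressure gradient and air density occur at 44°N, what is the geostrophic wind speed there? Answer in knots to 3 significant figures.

With the same pressure gradient and density, V_g ∝ 1/f ∝ 1/sin φ.
V₂ = V₁ · sin φ₁ / sin φ₂ = 75.8 × sin 31° / sin 44°
V₂ = 75.8 × 0.5150/0.6947 = 56.2 knots

56.2 knots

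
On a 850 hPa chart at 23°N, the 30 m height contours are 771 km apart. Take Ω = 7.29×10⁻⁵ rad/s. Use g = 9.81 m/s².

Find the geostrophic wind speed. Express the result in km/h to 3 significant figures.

24.1 km/h

Coriolis parameter at 23°N:
f = 2Ω sin φ = 2 × 7.29×10⁻⁵ × sin 23° = 5.70×10⁻⁵ s⁻¹
Height gradient: |∂Z/∂n| = 30 m / 771000 m = 3.89×10⁻⁵
On a pressure surface, geostrophic balance gives V_g = (g/f)|∂Z/∂n|:
V_g = 9.81 × 3.89×10⁻⁵ / 5.70×10⁻⁵ = 6.70 m/s
Converting: 6.70 m/s × 3.6 = 24.1 km/h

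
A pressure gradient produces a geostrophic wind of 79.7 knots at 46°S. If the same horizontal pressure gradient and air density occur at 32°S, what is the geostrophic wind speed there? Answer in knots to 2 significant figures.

With the same pressure gradient and density, V_g ∝ 1/f ∝ 1/sin φ.
V₂ = V₁ · sin φ₁ / sin φ₂ = 79.7 × sin 46° / sin 32°
V₂ = 79.7 × 0.7193/0.5299 = 110 knots

110 knots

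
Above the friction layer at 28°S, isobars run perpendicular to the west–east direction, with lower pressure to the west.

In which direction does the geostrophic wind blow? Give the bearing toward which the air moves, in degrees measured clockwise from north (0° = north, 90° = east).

The pressure-gradient force points toward the west (bearing 270°).
Geostrophic balance: in the Southern Hemisphere the Coriolis force deflects motion to the left, so the geostrophic wind blows 90° to the left of the pressure-gradient force (low pressure on the right).
Rotating 270° by 90° counterclockwise gives 180° — the wind blows toward the south.

180°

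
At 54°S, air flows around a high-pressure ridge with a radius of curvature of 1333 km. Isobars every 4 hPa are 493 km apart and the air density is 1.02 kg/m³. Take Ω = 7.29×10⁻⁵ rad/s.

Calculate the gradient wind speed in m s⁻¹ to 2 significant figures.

7.1 m s⁻¹

Coriolis parameter at 54°S:
f = 2Ω sin φ = 2 × 7.29×10⁻⁵ × sin 54° = 1.18×10⁻⁴ s⁻¹
Pressure gradient: |∂P/∂n| = 400 Pa / 493000 m = 8.11×10⁻⁴ Pa/m
Geostrophic speed: V_g = |∂P/∂n|/(fρ) = 8.11×10⁻⁴/(1.18×10⁻⁴ × 1.02) = 6.74 m/s
Around a high, pressure-gradient force acts outward with centrifugal, so Coriolis balances both:
fV = (1/ρ)|∂P/∂n| + V²/R  →  V² − fR·V + fR·V_g = 0
With fR = 1.18×10⁻⁴ × 1333×10³ m = 157 m/s:
V = [fR − √((fR)² − 4 fR V_g)]/2 = [157 − √(157² − 4×157×6.74)]/2 = 7.06 m/s
Supergeostrophic (V > V_g = 6.74 m/s), as expected around a high.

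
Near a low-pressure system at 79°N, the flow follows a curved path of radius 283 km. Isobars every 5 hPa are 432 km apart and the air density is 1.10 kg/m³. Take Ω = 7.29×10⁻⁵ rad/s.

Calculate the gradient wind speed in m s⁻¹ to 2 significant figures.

Coriolis parameter at 79°N:
f = 2Ω sin φ = 2 × 7.29×10⁻⁵ × sin 79° = 1.43×10⁻⁴ s⁻¹
Pressure gradient: |∂P/∂n| = 500 Pa / 432000 m = 1.16×10⁻³ Pa/m
Geostrophic speed: V_g = |∂P/∂n|/(fρ) = 1.16×10⁻³/(1.43×10⁻⁴ × 1.10) = 7.35 m/s
Around a low, centrifugal force acts outward with Coriolis, so pressure-gradient force balances both:
(1/ρ)|∂P/∂n| = fV + V²/R  →  V² + fR·V − fR·V_g = 0
With fR = 1.43×10⁻⁴ × 283×10³ m = 40.5 m/s:
V = [−fR + √((fR)² + 4 fR V_g)]/2 = [−40.5 + √(40.5² + 4×40.5×7.35)]/2 = 6.35 m/s
Subgeostrophic (V < V_g = 7.35 m/s), as expected around a low.

6.4 m s⁻¹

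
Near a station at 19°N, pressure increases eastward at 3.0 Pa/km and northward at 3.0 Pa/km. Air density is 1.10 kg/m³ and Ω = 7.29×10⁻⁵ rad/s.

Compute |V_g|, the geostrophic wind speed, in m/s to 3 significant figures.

Coriolis parameter at 19°N:
f = 2Ω sin φ = 2 × 7.29×10⁻⁵ × sin 19° = 4.75×10⁻⁵ s⁻¹
Component geostrophic relations (x east, y north):
u_g = −(1/(fρ)) ∂P/∂y,  v_g = (1/(fρ)) ∂P/∂x
u_g = −(3.0×10⁻³)/(4.75×10⁻⁵ × 1.10) = −57.5 m/s;  v_g = (3.0×10⁻³)/(4.75×10⁻⁵ × 1.10) = 57.5 m/s
|V_g| = √(u_g² + v_g²) = 81.3 m/s

81.3 m/s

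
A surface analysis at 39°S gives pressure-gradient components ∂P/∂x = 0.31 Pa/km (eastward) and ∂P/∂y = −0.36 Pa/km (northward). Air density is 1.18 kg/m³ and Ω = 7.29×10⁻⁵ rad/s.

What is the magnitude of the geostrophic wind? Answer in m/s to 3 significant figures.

4.39 m/s

Coriolis parameter at 39°S:
f = 2Ω sin φ = 2 × 7.29×10⁻⁵ × sin 39° = 9.18×10⁻⁵ s⁻¹
In the Southern Hemisphere f is negative: f = −9.18×10⁻⁵ s⁻¹.
Component geostrophic relations (x east, y north):
u_g = −(1/(fρ)) ∂P/∂y,  v_g = (1/(fρ)) ∂P/∂x
u_g = −(−0.36×10⁻³)/(−9.18×10⁻⁵ × 1.18) = −3.32 m/s;  v_g = (0.31×10⁻³)/(−9.18×10⁻⁵ × 1.18) = −2.86 m/s
|V_g| = √(u_g² + v_g²) = 4.39 m/s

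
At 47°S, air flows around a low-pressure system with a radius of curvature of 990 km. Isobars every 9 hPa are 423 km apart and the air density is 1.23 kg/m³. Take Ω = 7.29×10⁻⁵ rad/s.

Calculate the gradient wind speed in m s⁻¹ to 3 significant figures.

14.3 m s⁻¹

Coriolis parameter at 47°S:
f = 2Ω sin φ = 2 × 7.29×10⁻⁵ × sin 47° = 1.07×10⁻⁴ s⁻¹
Pressure gradient: |∂P/∂n| = 900 Pa / 423000 m = 2.13×10⁻³ Pa/m
Geostrophic speed: V_g = |∂P/∂n|/(fρ) = 2.13×10⁻³/(1.07×10⁻⁴ × 1.23) = 16.2 m/s
Around a low, centrifugal force acts outward with Coriolis, so pressure-gradient force balances both:
(1/ρ)|∂P/∂n| = fV + V²/R  →  V² + fR·V − fR·V_g = 0
With fR = 1.07×10⁻⁴ × 990×10³ m = 106 m/s:
V = [−fR + √((fR)² + 4 fR V_g)]/2 = [−106 + √(106² + 4×106×16.2)]/2 = 14.3 m/s
Subgeostrophic (V < V_g = 16.2 m/s), as expected around a low.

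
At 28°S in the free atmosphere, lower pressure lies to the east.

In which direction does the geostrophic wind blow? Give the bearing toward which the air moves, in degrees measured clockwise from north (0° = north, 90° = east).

The pressure-gradient force points toward the east (bearing 090°).
Geostrophic balance: in the Southern Hemisphere the Coriolis force deflects motion to the left, so the geostrophic wind blows 90° to the left of the pressure-gradient force (low pressure on the right).
Rotating 090° by 90° counterclockwise gives 000° — the wind blows toward the north.

000°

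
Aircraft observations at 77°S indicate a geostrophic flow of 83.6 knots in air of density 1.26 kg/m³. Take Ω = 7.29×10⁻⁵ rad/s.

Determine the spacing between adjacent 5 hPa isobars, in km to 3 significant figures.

64.9 km

Coriolis parameter at 77°S:
f = 2Ω sin φ = 2 × 7.29×10⁻⁵ × sin 77° = 1.42×10⁻⁴ s⁻¹
Wind speed in SI: 83.6 knots = 43.0 m/s
Geostrophic balance rearranged: |∂P/∂n| = f ρ V_g
|∂P/∂n| = 1.42×10⁻⁴ × 1.26 × 43.0 = 7.70×10⁻³ Pa/m
Isobar spacing: Δn = ΔP/|∂P/∂n| = 500 Pa / 7.70×10⁻³ Pa/m = 64949 m ≈ 64.9 km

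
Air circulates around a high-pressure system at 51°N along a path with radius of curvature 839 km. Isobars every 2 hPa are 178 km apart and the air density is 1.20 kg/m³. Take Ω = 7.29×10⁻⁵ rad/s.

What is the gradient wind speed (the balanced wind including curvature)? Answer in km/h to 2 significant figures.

33 km/h

Coriolis parameter at 51°N:
f = 2Ω sin φ = 2 × 7.29×10⁻⁵ × sin 51° = 1.13×10⁻⁴ s⁻¹
Pressure gradient: |∂P/∂n| = 200 Pa / 178000 m = 1.12×10⁻³ Pa/m
Geostrophic speed: V_g = |∂P/∂n|/(fρ) = 1.12×10⁻³/(1.13×10⁻⁴ × 1.20) = 8.26 m/s
Around a high, pressure-gradient force acts outward with centrifugal, so Coriolis balances both:
fV = (1/ρ)|∂P/∂n| + V²/R  →  V² − fR·V + fR·V_g = 0
With fR = 1.13×10⁻⁴ × 839×10³ m = 95.1 m/s:
V = [fR − √((fR)² − 4 fR V_g)]/2 = [95.1 − √(95.1² − 4×95.1×8.26)]/2 = 9.14 m/s
Supergeostrophic (V > V_g = 8.26 m/s), as expected around a high.
Converting: 9.14 m/s × 3.6 = 33 km/h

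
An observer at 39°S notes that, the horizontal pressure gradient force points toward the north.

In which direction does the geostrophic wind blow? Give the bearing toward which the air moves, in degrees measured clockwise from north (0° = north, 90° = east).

270°

The pressure-gradient force points toward the north (bearing 000°).
Geostrophic balance: in the Southern Hemisphere the Coriolis force deflects motion to the left, so the geostrophic wind blows 90° to the left of the pressure-gradient force (low pressure on the right).
Rotating 000° by 90° counterclockwise gives 270° — the wind blows toward the west.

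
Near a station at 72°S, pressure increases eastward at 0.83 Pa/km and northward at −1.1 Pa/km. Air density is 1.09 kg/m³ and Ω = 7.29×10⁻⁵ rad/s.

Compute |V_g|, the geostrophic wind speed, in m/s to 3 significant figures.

Coriolis parameter at 72°S:
f = 2Ω sin φ = 2 × 7.29×10⁻⁵ × sin 72° = 1.39×10⁻⁴ s⁻¹
In the Southern Hemisphere f is negative: f = −1.39×10⁻⁴ s⁻¹.
Component geostrophic relations (x east, y north):
u_g = −(1/(fρ)) ∂P/∂y,  v_g = (1/(fρ)) ∂P/∂x
u_g = −(−1.1×10⁻³)/(−1.39×10⁻⁴ × 1.09) = −7.28 m/s;  v_g = (0.83×10⁻³)/(−1.39×10⁻⁴ × 1.09) = −5.49 m/s
|V_g| = √(u_g² + v_g²) = 9.12 m/s

9.12 m/s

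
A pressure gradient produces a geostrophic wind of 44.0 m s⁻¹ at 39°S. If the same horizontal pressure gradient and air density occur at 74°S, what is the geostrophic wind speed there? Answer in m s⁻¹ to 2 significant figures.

29 m s⁻¹

With the same pressure gradient and density, V_g ∝ 1/f ∝ 1/sin φ.
V₂ = V₁ · sin φ₁ / sin φ₂ = 44.0 × sin 39° / sin 74°
V₂ = 44.0 × 0.6293/0.9613 = 29 m s⁻¹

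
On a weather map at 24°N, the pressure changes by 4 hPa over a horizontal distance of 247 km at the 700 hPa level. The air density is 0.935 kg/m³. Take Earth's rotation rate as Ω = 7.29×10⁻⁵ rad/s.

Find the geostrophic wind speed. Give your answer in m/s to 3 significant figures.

29.2 m/s

Coriolis parameter at 24°N:
f = 2Ω sin φ = 2 × 7.29×10⁻⁵ × sin 24° = 5.93×10⁻⁵ s⁻¹
Pressure gradient: |∂P/∂n| = 400 Pa / 247000 m = 1.62×10⁻³ Pa/m
Geostrophic balance (pressure-gradient force = Coriolis force):
V_g = (1/(fρ)) |∂P/∂n| = 1.62×10⁻³ / (5.93×10⁻⁵ × 0.935) = 29.2 m/s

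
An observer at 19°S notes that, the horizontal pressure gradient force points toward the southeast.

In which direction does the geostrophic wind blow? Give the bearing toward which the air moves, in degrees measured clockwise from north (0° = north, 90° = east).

The pressure-gradient force points toward the southeast (bearing 135°).
Geostrophic balance: in the Southern Hemisphere the Coriolis force deflects motion to the left, so the geostrophic wind blows 90° to the left of the pressure-gradient force (low pressure on the right).
Rotating 135° by 90° counterclockwise gives 045° — the wind blows toward the northeast.

045°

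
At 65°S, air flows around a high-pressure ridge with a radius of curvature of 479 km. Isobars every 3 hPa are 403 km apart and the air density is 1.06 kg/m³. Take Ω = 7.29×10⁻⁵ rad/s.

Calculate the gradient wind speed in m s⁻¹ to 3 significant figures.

5.86 m s⁻¹

Coriolis parameter at 65°S:
f = 2Ω sin φ = 2 × 7.29×10⁻⁵ × sin 65° = 1.32×10⁻⁴ s⁻¹
Pressure gradient: |∂P/∂n| = 300 Pa / 403000 m = 7.44×10⁻⁴ Pa/m
Geostrophic speed: V_g = |∂P/∂n|/(fρ) = 7.44×10⁻⁴/(1.32×10⁻⁴ × 1.06) = 5.31 m/s
Around a high, pressure-gradient force acts outward with centrifugal, so Coriolis balances both:
fV = (1/ρ)|∂P/∂n| + V²/R  →  V² − fR·V + fR·V_g = 0
With fR = 1.32×10⁻⁴ × 479×10³ m = 63.3 m/s:
V = [fR − √((fR)² − 4 fR V_g)]/2 = [63.3 − √(63.3² − 4×63.3×5.31)]/2 = 5.86 m/s
Supergeostrophic (V > V_g = 5.31 m/s), as expected around a high.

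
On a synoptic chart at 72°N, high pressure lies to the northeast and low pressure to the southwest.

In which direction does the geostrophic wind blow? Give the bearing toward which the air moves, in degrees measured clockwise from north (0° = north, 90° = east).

315°

The pressure-gradient force points toward the southwest (bearing 225°).
Geostrophic balance: in the Northern Hemisphere the Coriolis force deflects motion to the right, so the geostrophic wind blows 90° to the right of the pressure-gradient force (low pressure on the left).
Rotating 225° by 90° clockwise gives 315° — the wind blows toward the northwest.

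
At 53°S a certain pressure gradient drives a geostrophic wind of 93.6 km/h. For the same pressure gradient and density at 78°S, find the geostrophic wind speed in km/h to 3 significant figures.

76.4 km/h

With the same pressure gradient and density, V_g ∝ 1/f ∝ 1/sin φ.
V₂ = V₁ · sin φ₁ / sin φ₂ = 93.6 × sin 53° / sin 78°
V₂ = 93.6 × 0.7986/0.9781 = 76.4 km/h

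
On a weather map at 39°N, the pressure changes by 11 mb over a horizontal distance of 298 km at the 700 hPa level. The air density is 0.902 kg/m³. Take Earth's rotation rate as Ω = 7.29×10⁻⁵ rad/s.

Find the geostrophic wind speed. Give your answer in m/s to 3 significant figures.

Coriolis parameter at 39°N:
f = 2Ω sin φ = 2 × 7.29×10⁻⁵ × sin 39° = 9.18×10⁻⁵ s⁻¹
Pressure gradient: |∂P/∂n| = 1100 Pa / 298000 m = 3.69×10⁻³ Pa/m
Geostrophic balance (pressure-gradient force = Coriolis force):
V_g = (1/(fρ)) |∂P/∂n| = 3.69×10⁻³ / (9.18×10⁻⁵ × 0.902) = 44.6 m/s

44.6 m/s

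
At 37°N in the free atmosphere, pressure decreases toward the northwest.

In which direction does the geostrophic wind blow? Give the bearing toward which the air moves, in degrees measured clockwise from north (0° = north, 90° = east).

045°

The pressure-gradient force points toward the northwest (bearing 315°).
Geostrophic balance: in the Northern Hemisphere the Coriolis force deflects motion to the right, so the geostrophic wind blows 90° to the right of the pressure-gradient force (low pressure on the left).
Rotating 315° by 90° clockwise gives 045° — the wind blows toward the northeast.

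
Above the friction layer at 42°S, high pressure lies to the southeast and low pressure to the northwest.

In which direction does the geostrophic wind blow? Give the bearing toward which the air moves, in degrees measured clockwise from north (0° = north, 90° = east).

225°

The pressure-gradient force points toward the northwest (bearing 315°).
Geostrophic balance: in the Southern Hemisphere the Coriolis force deflects motion to the left, so the geostrophic wind blows 90° to the left of the pressure-gradient force (low pressure on the right).
Rotating 315° by 90° counterclockwise gives 225° — the wind blows toward the southwest.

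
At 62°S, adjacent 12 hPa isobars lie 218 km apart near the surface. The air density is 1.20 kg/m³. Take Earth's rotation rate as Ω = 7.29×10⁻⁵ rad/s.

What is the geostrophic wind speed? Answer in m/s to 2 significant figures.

Coriolis parameter at 62°S:
f = 2Ω sin φ = 2 × 7.29×10⁻⁵ × sin 62° = 1.29×10⁻⁴ s⁻¹
Pressure gradient: |∂P/∂n| = 1200 Pa / 218000 m = 5.50×10⁻³ Pa/m
Geostrophic balance (pressure-gradient force = Coriolis force):
V_g = (1/(fρ)) |∂P/∂n| = 5.50×10⁻³ / (1.29×10⁻⁴ × 1.20) = 35.6 m/s

36 m/s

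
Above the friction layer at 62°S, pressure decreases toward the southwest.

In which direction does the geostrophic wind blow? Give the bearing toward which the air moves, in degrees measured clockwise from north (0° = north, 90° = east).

The pressure-gradient force points toward the southwest (bearing 225°).
Geostrophic balance: in the Southern Hemisphere the Coriolis force deflects motion to the left, so the geostrophic wind blows 90° to the left of the pressure-gradient force (low pressure on the right).
Rotating 225° by 90° counterclockwise gives 135° — the wind blows toward the southeast.

135°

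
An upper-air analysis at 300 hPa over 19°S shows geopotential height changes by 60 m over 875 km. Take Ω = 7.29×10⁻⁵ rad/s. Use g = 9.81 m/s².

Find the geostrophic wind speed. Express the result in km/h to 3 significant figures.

Coriolis parameter at 19°S:
f = 2Ω sin φ = 2 × 7.29×10⁻⁵ × sin 19° = 4.75×10⁻⁵ s⁻¹
Height gradient: |∂Z/∂n| = 60 m / 875000 m = 6.86×10⁻⁵
On a pressure surface, geostrophic balance gives V_g = (g/f)|∂Z/∂n|:
V_g = 9.81 × 6.86×10⁻⁵ / 4.75×10⁻⁵ = 14.2 m/s
Converting: 14.2 m/s × 3.6 = 51.0 km/h

51.0 km/h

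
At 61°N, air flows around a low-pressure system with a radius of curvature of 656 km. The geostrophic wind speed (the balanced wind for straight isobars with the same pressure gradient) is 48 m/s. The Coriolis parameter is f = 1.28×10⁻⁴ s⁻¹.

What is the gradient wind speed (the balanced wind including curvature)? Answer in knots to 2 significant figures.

Around a low, centrifugal force acts outward with Coriolis, so pressure-gradient force balances both:
(1/ρ)|∂P/∂n| = fV + V²/R  →  V² + fR·V − fR·V_g = 0
With fR = 1.28×10⁻⁴ × 656×10³ m = 84.0 m/s:
V = [−fR + √((fR)² + 4 fR V_g)]/2 = [−84.0 + √(84.0² + 4×84.0×48)]/2 = 34.1 m/s
Subgeostrophic (V < V_g = 48 m/s), as expected around a low.
Converting: 34.1 m/s × 1.944 = 66 knots

66 knots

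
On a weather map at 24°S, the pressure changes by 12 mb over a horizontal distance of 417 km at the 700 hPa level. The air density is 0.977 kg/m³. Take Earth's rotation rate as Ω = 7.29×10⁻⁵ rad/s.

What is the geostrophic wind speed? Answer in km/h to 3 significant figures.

Coriolis parameter at 24°S:
f = 2Ω sin φ = 2 × 7.29×10⁻⁵ × sin 24° = 5.93×10⁻⁵ s⁻¹
Pressure gradient: |∂P/∂n| = 1200 Pa / 417000 m = 2.88×10⁻³ Pa/m
Geostrophic balance (pressure-gradient force = Coriolis force):
V_g = (1/(fρ)) |∂P/∂n| = 2.88×10⁻³ / (5.93×10⁻⁵ × 0.977) = 49.7 m/s
Converting: 49.7 m/s × 3.6 = 179 km/h

179 km/h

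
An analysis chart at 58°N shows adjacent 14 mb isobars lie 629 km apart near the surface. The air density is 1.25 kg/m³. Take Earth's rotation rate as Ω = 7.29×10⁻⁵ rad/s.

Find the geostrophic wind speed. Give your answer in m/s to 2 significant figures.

14 m/s

Coriolis parameter at 58°N:
f = 2Ω sin φ = 2 × 7.29×10⁻⁵ × sin 58° = 1.24×10⁻⁴ s⁻¹
Pressure gradient: |∂P/∂n| = 1400 Pa / 629000 m = 2.23×10⁻³ Pa/m
Geostrophic balance (pressure-gradient force = Coriolis force):
V_g = (1/(fρ)) |∂P/∂n| = 2.23×10⁻³ / (1.24×10⁻⁴ × 1.25) = 14.4 m/s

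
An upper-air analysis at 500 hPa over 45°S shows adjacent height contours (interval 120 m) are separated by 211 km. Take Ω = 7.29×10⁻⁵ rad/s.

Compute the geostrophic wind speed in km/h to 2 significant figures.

Coriolis parameter at 45°S:
f = 2Ω sin φ = 2 × 7.29×10⁻⁵ × sin 45° = 1.03×10⁻⁴ s⁻¹
Height gradient: |∂Z/∂n| = 120 m / 211000 m = 5.69×10⁻⁴
On a pressure surface, geostrophic balance gives V_g = (g/f)|∂Z/∂n|:
V_g = 9.81 × 5.69×10⁻⁴ / 1.03×10⁻⁴ = 54.1 m/s
Converting: 54.1 m/s × 3.6 = 190 km/h

190 km/h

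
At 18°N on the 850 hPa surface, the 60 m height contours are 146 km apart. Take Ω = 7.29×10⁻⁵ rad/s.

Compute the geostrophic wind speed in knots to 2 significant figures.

170 knots

Coriolis parameter at 18°N:
f = 2Ω sin φ = 2 × 7.29×10⁻⁵ × sin 18° = 4.51×10⁻⁵ s⁻¹
Height gradient: |∂Z/∂n| = 60 m / 146000 m = 4.11×10⁻⁴
On a pressure surface, geostrophic balance gives V_g = (g/f)|∂Z/∂n|:
V_g = 9.81 × 4.11×10⁻⁴ / 4.51×10⁻⁵ = 89.5 m/s
Converting: 89.5 m/s × 1.944 = 170 knots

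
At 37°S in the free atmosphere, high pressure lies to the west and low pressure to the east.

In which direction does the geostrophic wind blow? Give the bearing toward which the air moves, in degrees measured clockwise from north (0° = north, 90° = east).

000°

The pressure-gradient force points toward the east (bearing 090°).
Geostrophic balance: in the Southern Hemisphere the Coriolis force deflects motion to the left, so the geostrophic wind blows 90° to the left of the pressure-gradient force (low pressure on the right).
Rotating 090° by 90° counterclockwise gives 000° — the wind blows toward the north.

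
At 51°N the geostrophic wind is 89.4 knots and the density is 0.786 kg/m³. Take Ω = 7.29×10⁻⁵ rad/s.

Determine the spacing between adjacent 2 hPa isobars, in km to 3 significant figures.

Coriolis parameter at 51°N:
f = 2Ω sin φ = 2 × 7.29×10⁻⁵ × sin 51° = 1.13×10⁻⁴ s⁻¹
Wind speed in SI: 89.4 knots = 46.0 m/s
Geostrophic balance rearranged: |∂P/∂n| = f ρ V_g
|∂P/∂n| = 1.13×10⁻⁴ × 0.786 × 46.0 = 4.10×10⁻³ Pa/m
Isobar spacing: Δn = ΔP/|∂P/∂n| = 200 Pa / 4.10×10⁻³ Pa/m = 48828 m ≈ 48.8 km

48.8 km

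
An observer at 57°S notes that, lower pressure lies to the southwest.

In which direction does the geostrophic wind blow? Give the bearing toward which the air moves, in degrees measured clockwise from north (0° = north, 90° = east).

135°

The pressure-gradient force points toward the southwest (bearing 225°).
Geostrophic balance: in the Southern Hemisphere the Coriolis force deflects motion to the left, so the geostrophic wind blows 90° to the left of the pressure-gradient force (low pressure on the right).
Rotating 225° by 90° counterclockwise gives 135° — the wind blows toward the southeast.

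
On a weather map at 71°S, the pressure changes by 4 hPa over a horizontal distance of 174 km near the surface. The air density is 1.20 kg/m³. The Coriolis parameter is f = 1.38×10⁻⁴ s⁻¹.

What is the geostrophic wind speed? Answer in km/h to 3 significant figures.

Pressure gradient: |∂P/∂n| = 400 Pa / 174000 m = 2.30×10⁻³ Pa/m
Geostrophic balance (pressure-gradient force = Coriolis force):
V_g = (1/(fρ)) |∂P/∂n| = 2.30×10⁻³ / (1.38×10⁻⁴ × 1.20) = 13.9 m/s
Converting: 13.9 m/s × 3.6 = 50.0 km/h

50.0 km/h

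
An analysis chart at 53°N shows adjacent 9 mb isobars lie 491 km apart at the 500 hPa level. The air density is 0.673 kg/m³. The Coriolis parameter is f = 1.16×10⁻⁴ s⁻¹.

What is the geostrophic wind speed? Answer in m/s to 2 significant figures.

23 m/s

Pressure gradient: |∂P/∂n| = 900 Pa / 491000 m = 1.83×10⁻³ Pa/m
Geostrophic balance (pressure-gradient force = Coriolis force):
V_g = (1/(fρ)) |∂P/∂n| = 1.83×10⁻³ / (1.16×10⁻⁴ × 0.673) = 23.5 m/s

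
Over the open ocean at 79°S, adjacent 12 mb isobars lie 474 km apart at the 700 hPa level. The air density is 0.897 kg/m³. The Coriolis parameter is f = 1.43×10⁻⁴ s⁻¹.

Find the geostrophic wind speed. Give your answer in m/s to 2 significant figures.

Pressure gradient: |∂P/∂n| = 1200 Pa / 474000 m = 2.53×10⁻³ Pa/m
Geostrophic balance (pressure-gradient force = Coriolis force):
V_g = (1/(fρ)) |∂P/∂n| = 2.53×10⁻³ / (1.43×10⁻⁴ × 0.897) = 19.7 m/s

20 m/s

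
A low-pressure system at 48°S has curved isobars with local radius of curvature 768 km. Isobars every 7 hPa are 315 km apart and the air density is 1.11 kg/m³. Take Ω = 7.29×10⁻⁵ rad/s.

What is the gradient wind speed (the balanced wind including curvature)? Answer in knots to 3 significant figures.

30.3 knots

Coriolis parameter at 48°S:
f = 2Ω sin φ = 2 × 7.29×10⁻⁵ × sin 48° = 1.08×10⁻⁴ s⁻¹
Pressure gradient: |∂P/∂n| = 700 Pa / 315000 m = 2.22×10⁻³ Pa/m
Geostrophic speed: V_g = |∂P/∂n|/(fρ) = 2.22×10⁻³/(1.08×10⁻⁴ × 1.11) = 18.5 m/s
Around a low, centrifugal force acts outward with Coriolis, so pressure-gradient force balances both:
(1/ρ)|∂P/∂n| = fV + V²/R  →  V² + fR·V − fR·V_g = 0
With fR = 1.08×10⁻⁴ × 768×10³ m = 83.2 m/s:
V = [−fR + √((fR)² + 4 fR V_g)]/2 = [−83.2 + √(83.2² + 4×83.2×18.5)]/2 = 15.6 m/s
Subgeostrophic (V < V_g = 18.5 m/s), as expected around a low.
Converting: 15.6 m/s × 1.944 = 30.3 knots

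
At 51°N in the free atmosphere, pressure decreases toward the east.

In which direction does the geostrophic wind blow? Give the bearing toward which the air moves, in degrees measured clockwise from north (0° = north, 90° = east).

180°

The pressure-gradient force points toward the east (bearing 090°).
Geostrophic balance: in the Northern Hemisphere the Coriolis force deflects motion to the right, so the geostrophic wind blows 90° to the right of the pressure-gradient force (low pressure on the left).
Rotating 090° by 90° clockwise gives 180° — the wind blows toward the south.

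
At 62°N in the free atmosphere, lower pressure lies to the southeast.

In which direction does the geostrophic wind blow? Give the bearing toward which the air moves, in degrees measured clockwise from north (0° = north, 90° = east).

225°

The pressure-gradient force points toward the southeast (bearing 135°).
Geostrophic balance: in the Northern Hemisphere the Coriolis force deflects motion to the right, so the geostrophic wind blows 90° to the right of the pressure-gradient force (low pressure on the left).
Rotating 135° by 90° clockwise gives 225° — the wind blows toward the southwest.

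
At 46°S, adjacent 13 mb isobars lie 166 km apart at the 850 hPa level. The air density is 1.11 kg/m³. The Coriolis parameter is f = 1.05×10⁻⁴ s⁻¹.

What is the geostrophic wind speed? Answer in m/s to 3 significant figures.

Pressure gradient: |∂P/∂n| = 1300 Pa / 166000 m = 7.83×10⁻³ Pa/m
Geostrophic balance (pressure-gradient force = Coriolis force):
V_g = (1/(fρ)) |∂P/∂n| = 7.83×10⁻³ / (1.05×10⁻⁴ × 1.11) = 67.2 m/s

67.2 m/s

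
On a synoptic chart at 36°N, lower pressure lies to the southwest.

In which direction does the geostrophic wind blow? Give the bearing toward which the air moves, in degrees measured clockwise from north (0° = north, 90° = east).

The pressure-gradient force points toward the southwest (bearing 225°).
Geostrophic balance: in the Northern Hemisphere the Coriolis force deflects motion to the right, so the geostrophic wind blows 90° to the right of the pressure-gradient force (low pressure on the left).
Rotating 225° by 90° clockwise gives 315° — the wind blows toward the northwest.

315°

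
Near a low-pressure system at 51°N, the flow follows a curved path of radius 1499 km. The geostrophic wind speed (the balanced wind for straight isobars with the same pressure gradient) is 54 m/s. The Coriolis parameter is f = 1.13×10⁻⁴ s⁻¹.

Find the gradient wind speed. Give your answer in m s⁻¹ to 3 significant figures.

43.1 m s⁻¹

Around a low, centrifugal force acts outward with Coriolis, so pressure-gradient force balances both:
(1/ρ)|∂P/∂n| = fV + V²/R  →  V² + fR·V − fR·V_g = 0
With fR = 1.13×10⁻⁴ × 1499×10³ m = 169 m/s:
V = [−fR + √((fR)² + 4 fR V_g)]/2 = [−169 + √(169² + 4×169×54)]/2 = 43.1 m/s
Subgeostrophic (V < V_g = 54 m/s), as expected around a low.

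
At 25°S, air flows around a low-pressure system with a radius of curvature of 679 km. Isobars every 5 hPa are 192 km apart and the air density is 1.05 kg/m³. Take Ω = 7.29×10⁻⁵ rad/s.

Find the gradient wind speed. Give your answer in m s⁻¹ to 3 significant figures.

Coriolis parameter at 25°S:
f = 2Ω sin φ = 2 × 7.29×10⁻⁵ × sin 25° = 6.16×10⁻⁵ s⁻¹
Pressure gradient: |∂P/∂n| = 500 Pa / 192000 m = 2.60×10⁻³ Pa/m
Geostrophic speed: V_g = |∂P/∂n|/(fρ) = 2.60×10⁻³/(6.16×10⁻⁵ × 1.05) = 40.3 m/s
Around a low, centrifugal force acts outward with Coriolis, so pressure-gradient force balances both:
(1/ρ)|∂P/∂n| = fV + V²/R  →  V² + fR·V − fR·V_g = 0
With fR = 6.16×10⁻⁵ × 679×10³ m = 41.8 m/s:
V = [−fR + √((fR)² + 4 fR V_g)]/2 = [−41.8 + √(41.8² + 4×41.8×40.3)]/2 = 25.1 m/s
Subgeostrophic (V < V_g = 40.3 m/s), as expected around a low.

25.1 m s⁻¹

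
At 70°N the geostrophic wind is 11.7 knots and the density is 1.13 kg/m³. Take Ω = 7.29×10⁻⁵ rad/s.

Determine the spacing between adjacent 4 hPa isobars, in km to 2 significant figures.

Coriolis parameter at 70°N:
f = 2Ω sin φ = 2 × 7.29×10⁻⁵ × sin 70° = 1.37×10⁻⁴ s⁻¹
Wind speed in SI: 11.7 knots = 6.02 m/s
Geostrophic balance rearranged: |∂P/∂n| = f ρ V_g
|∂P/∂n| = 1.37×10⁻⁴ × 1.13 × 6.02 = 9.32×10⁻⁴ Pa/m
Isobar spacing: Δn = ΔP/|∂P/∂n| = 400 Pa / 9.32×10⁻⁴ Pa/m = 429254 m ≈ 430 km

430 km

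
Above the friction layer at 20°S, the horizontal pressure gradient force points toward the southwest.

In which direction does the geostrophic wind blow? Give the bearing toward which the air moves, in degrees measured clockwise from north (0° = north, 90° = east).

The pressure-gradient force points toward the southwest (bearing 225°).
Geostrophic balance: in the Southern Hemisphere the Coriolis force deflects motion to the left, so the geostrophic wind blows 90° to the left of the pressure-gradient force (low pressure on the right).
Rotating 225° by 90° counterclockwise gives 135° — the wind blows toward the southeast.

135°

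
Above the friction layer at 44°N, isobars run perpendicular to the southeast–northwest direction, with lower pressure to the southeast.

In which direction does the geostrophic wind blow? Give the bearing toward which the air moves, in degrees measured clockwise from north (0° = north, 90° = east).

The pressure-gradient force points toward the southeast (bearing 135°).
Geostrophic balance: in the Northern Hemisphere the Coriolis force deflects motion to the right, so the geostrophic wind blows 90° to the right of the pressure-gradient force (low pressure on the left).
Rotating 135° by 90° clockwise gives 225° — the wind blows toward the southwest.

225°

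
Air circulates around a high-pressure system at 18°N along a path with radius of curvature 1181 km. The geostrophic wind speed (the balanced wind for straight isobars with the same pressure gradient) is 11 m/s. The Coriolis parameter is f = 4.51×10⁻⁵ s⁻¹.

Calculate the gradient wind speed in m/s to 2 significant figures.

Around a high, pressure-gradient force acts outward with centrifugal, so Coriolis balances both:
fV = (1/ρ)|∂P/∂n| + V²/R  →  V² − fR·V + fR·V_g = 0
With fR = 4.51×10⁻⁵ × 1181×10³ m = 53.3 m/s:
V = [fR − √((fR)² − 4 fR V_g)]/2 = [53.3 − √(53.3² − 4×53.3×11)]/2 = 15.5 m/s
Supergeostrophic (V > V_g = 11 m/s), as expected around a high.

16 m/s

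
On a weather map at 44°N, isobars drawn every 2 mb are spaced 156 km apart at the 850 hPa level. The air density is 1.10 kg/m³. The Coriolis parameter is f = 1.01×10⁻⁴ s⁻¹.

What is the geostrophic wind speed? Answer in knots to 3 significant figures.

22.4 knots

Pressure gradient: |∂P/∂n| = 200 Pa / 156000 m = 1.28×10⁻³ Pa/m
Geostrophic balance (pressure-gradient force = Coriolis force):
V_g = (1/(fρ)) |∂P/∂n| = 1.28×10⁻³ / (1.01×10⁻⁴ × 1.10) = 11.5 m/s
Converting: 11.5 m/s × 1.944 = 22.4 knots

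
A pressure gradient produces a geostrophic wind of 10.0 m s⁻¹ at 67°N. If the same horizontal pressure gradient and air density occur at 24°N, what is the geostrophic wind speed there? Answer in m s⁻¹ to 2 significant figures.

With the same pressure gradient and density, V_g ∝ 1/f ∝ 1/sin φ.
V₂ = V₁ · sin φ₁ / sin φ₂ = 10.0 × sin 67° / sin 24°
V₂ = 10.0 × 0.9205/0.4067 = 23 m s⁻¹

23 m s⁻¹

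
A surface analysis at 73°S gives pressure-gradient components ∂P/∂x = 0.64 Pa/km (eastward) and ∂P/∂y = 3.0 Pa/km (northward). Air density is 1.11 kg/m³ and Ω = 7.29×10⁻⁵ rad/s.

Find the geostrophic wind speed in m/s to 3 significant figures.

Coriolis parameter at 73°S:
f = 2Ω sin φ = 2 × 7.29×10⁻⁵ × sin 73° = 1.39×10⁻⁴ s⁻¹
In the Southern Hemisphere f is negative: f = −1.39×10⁻⁴ s⁻¹.
Component geostrophic relations (x east, y north):
u_g = −(1/(fρ)) ∂P/∂y,  v_g = (1/(fρ)) ∂P/∂x
u_g = −(3.0×10⁻³)/(−1.39×10⁻⁴ × 1.11) = 19.4 m/s;  v_g = (0.64×10⁻³)/(−1.39×10⁻⁴ × 1.11) = −4.14 m/s
|V_g| = √(u_g² + v_g²) = 19.8 m/s

19.8 m/s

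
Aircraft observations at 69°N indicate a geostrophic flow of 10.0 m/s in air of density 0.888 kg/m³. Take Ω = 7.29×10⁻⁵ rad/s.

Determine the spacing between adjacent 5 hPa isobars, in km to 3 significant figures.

Coriolis parameter at 69°N:
f = 2Ω sin φ = 2 × 7.29×10⁻⁵ × sin 69° = 1.36×10⁻⁴ s⁻¹
Geostrophic balance rearranged: |∂P/∂n| = f ρ V_g
|∂P/∂n| = 1.36×10⁻⁴ × 0.888 × 10.0 = 1.21×10⁻³ Pa/m
Isobar spacing: Δn = ΔP/|∂P/∂n| = 500 Pa / 1.21×10⁻³ Pa/m = 413664 m ≈ 414 km

414 km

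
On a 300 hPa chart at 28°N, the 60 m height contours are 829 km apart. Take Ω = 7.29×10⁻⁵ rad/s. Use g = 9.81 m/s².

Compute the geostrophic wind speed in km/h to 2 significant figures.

37 km/h

Coriolis parameter at 28°N:
f = 2Ω sin φ = 2 × 7.29×10⁻⁵ × sin 28° = 6.84×10⁻⁵ s⁻¹
Height gradient: |∂Z/∂n| = 60 m / 829000 m = 7.24×10⁻⁵
On a pressure surface, geostrophic balance gives V_g = (g/f)|∂Z/∂n|:
V_g = 9.81 × 7.24×10⁻⁵ / 6.84×10⁻⁵ = 10.4 m/s
Converting: 10.4 m/s × 3.6 = 37 km/h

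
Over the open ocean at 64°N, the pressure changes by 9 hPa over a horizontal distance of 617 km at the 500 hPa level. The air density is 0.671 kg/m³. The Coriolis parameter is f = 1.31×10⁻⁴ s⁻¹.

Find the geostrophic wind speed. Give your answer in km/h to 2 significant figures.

60 km/h

Pressure gradient: |∂P/∂n| = 900 Pa / 617000 m = 1.46×10⁻³ Pa/m
Geostrophic balance (pressure-gradient force = Coriolis force):
V_g = (1/(fρ)) |∂P/∂n| = 1.46×10⁻³ / (1.31×10⁻⁴ × 0.671) = 16.6 m/s
Converting: 16.6 m/s × 3.6 = 60 km/h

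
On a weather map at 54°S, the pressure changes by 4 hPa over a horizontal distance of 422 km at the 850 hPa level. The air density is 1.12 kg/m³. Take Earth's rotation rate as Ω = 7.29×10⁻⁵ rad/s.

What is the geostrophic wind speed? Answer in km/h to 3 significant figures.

25.8 km/h

Coriolis parameter at 54°S:
f = 2Ω sin φ = 2 × 7.29×10⁻⁵ × sin 54° = 1.18×10⁻⁴ s⁻¹
Pressure gradient: |∂P/∂n| = 400 Pa / 422000 m = 9.48×10⁻⁴ Pa/m
Geostrophic balance (pressure-gradient force = Coriolis force):
V_g = (1/(fρ)) |∂P/∂n| = 9.48×10⁻⁴ / (1.18×10⁻⁴ × 1.12) = 7.17 m/s
Converting: 7.17 m/s × 3.6 = 25.8 km/h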